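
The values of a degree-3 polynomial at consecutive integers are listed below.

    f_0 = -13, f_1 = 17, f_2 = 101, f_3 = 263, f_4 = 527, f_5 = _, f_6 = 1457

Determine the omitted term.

Using the first 5 terms:
D1: 30  84  162  264
D2: 54  78  102
D3: 24  24
Constant third difference = 24.
Extend forward: 102 + 24 = 126;  264 + 126 = 390;  527 + 390 = 917

917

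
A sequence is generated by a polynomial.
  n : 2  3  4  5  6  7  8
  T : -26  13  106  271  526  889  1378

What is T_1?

-29

Δ: 39  93  165  255  363  489
Δ²: 54  72  90  108  126
Δ³: 18  18  18  18
The third differences are constant at 18.
Work back: 54 − 18 = 36;  39 − 36 = 3;  -26 − 3 = -29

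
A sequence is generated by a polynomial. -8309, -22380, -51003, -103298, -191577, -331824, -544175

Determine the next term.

D1: -14071  -28623  -52295  -88279  -140247  -212351
D2: -14552  -23672  -35984  -51968  -72104
D3: -9120  -12312  -15984  -20136
D4: -3192  -3672  -4152
D5: -480  -480
The fifth differences are constant (-480).
-4152 − 480 = -4632;  -20136 − 4632 = -24768;  -72104 − 24768 = -96872;  -212351 − 96872 = -309223;  -544175 − 309223 = -853398

-853398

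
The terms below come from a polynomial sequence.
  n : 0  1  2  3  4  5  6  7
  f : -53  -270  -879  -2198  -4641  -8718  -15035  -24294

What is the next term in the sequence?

-37293

Δ: -217, -609, -1319, -2443, -4077, -6317, -9259
Δ²: -392, -710, -1124, -1634, -2240, -2942
Δ³: -318, -414, -510, -606, -702
Δ⁴: -96, -96, -96, -96
Constant fourth difference = -96, so extend:
-702 − 96 = -798;  -2942 − 798 = -3740;  -9259 − 3740 = -12999;  -24294 − 12999 = -37293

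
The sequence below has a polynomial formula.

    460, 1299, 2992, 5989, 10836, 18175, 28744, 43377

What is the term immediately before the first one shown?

121

D1: 839, 1693, 2997, 4847, 7339, 10569, 14633
D2: 854, 1304, 1850, 2492, 3230, 4064
D3: 450, 546, 642, 738, 834
D4: 96, 96, 96, 96
The fourth differences are constant at 96.
Work back: 450 − 96 = 354;  854 − 354 = 500;  839 − 500 = 339;  460 − 339 = 121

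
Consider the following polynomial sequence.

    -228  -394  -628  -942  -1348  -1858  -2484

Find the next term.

-166  -234  -314  -406  -510  -626
-68  -80  -92  -104  -116
-12  -12  -12  -12
The third differences are constant (-12).
-116 − 12 = -128;  -626 − 128 = -754;  -2484 − 754 = -3238

-3238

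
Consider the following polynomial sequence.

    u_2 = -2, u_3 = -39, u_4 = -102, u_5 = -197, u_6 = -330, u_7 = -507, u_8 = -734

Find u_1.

15

Δ: -37, -63, -95, -133, -177, -227
Δ²: -26, -32, -38, -44, -50
Δ³: -6, -6, -6, -6
The third differences are constant at -6.
Work back: -26 + 6 = -20;  -37 + 20 = -17;  -2 + 17 = 15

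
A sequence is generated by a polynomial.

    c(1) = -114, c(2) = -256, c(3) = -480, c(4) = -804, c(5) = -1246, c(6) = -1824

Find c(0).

-36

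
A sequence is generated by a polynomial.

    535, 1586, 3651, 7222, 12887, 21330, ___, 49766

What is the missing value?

33331

Using the first 6 terms:
1051, 2065, 3571, 5665, 8443
1014, 1506, 2094, 2778
492, 588, 684
96, 96
Constant fourth difference = 96.
Extend forward: 684 + 96 = 780;  2778 + 780 = 3558;  8443 + 3558 = 12001;  21330 + 12001 = 33331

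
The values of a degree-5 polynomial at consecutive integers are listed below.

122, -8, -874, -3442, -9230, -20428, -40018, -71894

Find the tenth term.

-130 , -866 , -2568 , -5788 , -11198 , -19590 , -31876
-736 , -1702 , -3220 , -5410 , -8392 , -12286
-966 , -1518 , -2190 , -2982 , -3894
-552 , -672 , -792 , -912
-120 , -120 , -120
Constant fifth difference = -120, so extend:
-912 − 120 = -1032;  -3894 − 1032 = -4926;  -12286 − 4926 = -17212;  -31876 − 17212 = -49088;  -71894 − 49088 = -120982
-1032 − 120 = -1152;  -4926 − 1152 = -6078;  -17212 − 6078 = -23290;  -49088 − 23290 = -72378;  -120982 − 72378 = -193360

-193360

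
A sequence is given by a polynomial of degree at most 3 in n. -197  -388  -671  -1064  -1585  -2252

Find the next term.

First differences: -191, -283, -393, -521, -667
Second differences: -92, -110, -128, -146
Third differences: -18, -18, -18
Third differences constant at -18.
-146 − 18 = -164;  -667 − 164 = -831;  -2252 − 831 = -3083

-3083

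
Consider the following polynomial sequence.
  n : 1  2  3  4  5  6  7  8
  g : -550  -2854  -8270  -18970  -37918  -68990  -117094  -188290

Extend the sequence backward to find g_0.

Δ: -2304  -5416  -10700  -18948  -31072  -48104  -71196
Δ²: -3112  -5284  -8248  -12124  -17032  -23092
Δ³: -2172  -2964  -3876  -4908  -6060
Δ⁴: -792  -912  -1032  -1152
Δ⁵: -120  -120  -120
The fifth differences are constant at -120.
Work back: -792 + 120 = -672;  -2172 + 672 = -1500;  -3112 + 1500 = -1612;  -2304 + 1612 = -692;  -550 + 692 = 142

142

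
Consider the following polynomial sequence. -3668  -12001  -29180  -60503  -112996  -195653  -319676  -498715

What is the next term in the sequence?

-749108

Δ: -8333, -17179, -31323, -52493, -82657, -124023, -179039
Δ²: -8846, -14144, -21170, -30164, -41366, -55016
Δ³: -5298, -7026, -8994, -11202, -13650
Δ⁴: -1728, -1968, -2208, -2448
Δ⁵: -240, -240, -240
The fifth differences are constant (-240).
-2448 − 240 = -2688;  -13650 − 2688 = -16338;  -55016 − 16338 = -71354;  -179039 − 71354 = -250393;  -498715 − 250393 = -749108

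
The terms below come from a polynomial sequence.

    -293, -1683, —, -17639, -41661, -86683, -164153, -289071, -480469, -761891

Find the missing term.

Using the last 7 terms:
First differences: -24022  -45022  -77470  -124918  -191398  -281422
Second differences: -21000  -32448  -47448  -66480  -90024
Third differences: -11448  -15000  -19032  -23544
Fourth differences: -3552  -4032  -4512
Fifth differences: -480  -480
Constant fifth difference = -480.
Extend backward: -3552 + 480 = -3072;  -11448 + 3072 = -8376;  -21000 + 8376 = -12624;  -24022 + 12624 = -11398;  -17639 + 11398 = -6241

-6241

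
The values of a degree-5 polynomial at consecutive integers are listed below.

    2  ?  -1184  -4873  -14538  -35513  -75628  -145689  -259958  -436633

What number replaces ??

Using the last 8 terms:
D1: -3689  -9665  -20975  -40115  -70061  -114269  -176675
D2: -5976  -11310  -19140  -29946  -44208  -62406
D3: -5334  -7830  -10806  -14262  -18198
D4: -2496  -2976  -3456  -3936
D5: -480  -480  -480
Constant fifth difference = -480.
Extend backward: -2496 + 480 = -2016;  -5334 + 2016 = -3318;  -5976 + 3318 = -2658;  -3689 + 2658 = -1031;  -1184 + 1031 = -153

-153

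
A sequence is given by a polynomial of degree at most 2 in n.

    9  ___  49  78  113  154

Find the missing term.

Using the last 4 terms:
First differences: 29  35  41
Second differences: 6  6
Constant second difference = 6.
Extend backward: 29 − 6 = 23;  49 − 23 = 26

26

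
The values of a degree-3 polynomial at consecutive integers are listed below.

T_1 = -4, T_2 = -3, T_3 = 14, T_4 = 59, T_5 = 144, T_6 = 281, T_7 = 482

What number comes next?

759

D1: 1, 17, 45, 85, 137, 201
D2: 16, 28, 40, 52, 64
D3: 12, 12, 12, 12
Constant third difference = 12, so extend:
64 + 12 = 76;  201 + 76 = 277;  482 + 277 = 759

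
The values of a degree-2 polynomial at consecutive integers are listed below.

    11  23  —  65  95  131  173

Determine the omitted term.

Using the last 4 terms:
First differences: 30, 36, 42
Second differences: 6, 6
Constant second difference = 6.
Extend backward: 30 − 6 = 24;  65 − 24 = 41

41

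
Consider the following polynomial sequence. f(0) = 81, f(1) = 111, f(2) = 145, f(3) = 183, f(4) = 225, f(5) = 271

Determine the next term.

First differences: 30, 34, 38, 42, 46
Second differences: 4, 4, 4, 4
The second differences are constant (4).
46 + 4 = 50;  271 + 50 = 321

321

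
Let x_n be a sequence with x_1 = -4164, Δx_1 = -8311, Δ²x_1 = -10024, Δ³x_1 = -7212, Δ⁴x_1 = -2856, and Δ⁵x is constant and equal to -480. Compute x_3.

-30810

Build the table forward from the leading diagonal:
Fifth differences: -480  -480  -480
Fourth differences: -2856  -3336  -3816
Third differences: -7212  -10068  -13404
Second differences: -10024  -17236  -27304
First differences: -8311  -18335  -35571
x: -4164  -12475  -30810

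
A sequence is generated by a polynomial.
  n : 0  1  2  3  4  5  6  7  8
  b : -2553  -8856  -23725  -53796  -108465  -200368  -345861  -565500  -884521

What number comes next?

-1333320

First differences: -6303, -14869, -30071, -54669, -91903, -145493, -219639, -319021
Second differences: -8566, -15202, -24598, -37234, -53590, -74146, -99382
Third differences: -6636, -9396, -12636, -16356, -20556, -25236
Fourth differences: -2760, -3240, -3720, -4200, -4680
Fifth differences: -480, -480, -480, -480
Fifth differences constant at -480.
-4680 − 480 = -5160;  -25236 − 5160 = -30396;  -99382 − 30396 = -129778;  -319021 − 129778 = -448799;  -884521 − 448799 = -1333320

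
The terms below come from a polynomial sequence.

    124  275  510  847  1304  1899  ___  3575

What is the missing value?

Using the first 6 terms:
D1: 151, 235, 337, 457, 595
D2: 84, 102, 120, 138
D3: 18, 18, 18
Constant third difference = 18.
Extend forward: 138 + 18 = 156;  595 + 156 = 751;  1899 + 751 = 2650

2650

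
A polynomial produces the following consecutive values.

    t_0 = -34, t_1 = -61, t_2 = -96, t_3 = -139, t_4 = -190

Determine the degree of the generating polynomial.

Δ: -27, -35, -43, -51
Δ²: -8, -8, -8
The second differences are constant, so the polynomial has degree 2.

2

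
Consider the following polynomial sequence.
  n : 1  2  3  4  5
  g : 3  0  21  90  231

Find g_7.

825

First differences: -3, 21, 69, 141
Second differences: 24, 48, 72
Third differences: 24, 24
Constant third difference = 24, so extend:
72 + 24 = 96;  141 + 96 = 237;  231 + 237 = 468
96 + 24 = 120;  237 + 120 = 357;  468 + 357 = 825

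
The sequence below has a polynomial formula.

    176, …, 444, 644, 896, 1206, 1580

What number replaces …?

290

Using the last 5 terms:
200, 252, 310, 374
52, 58, 64
6, 6
Constant third difference = 6.
Extend backward: 52 − 6 = 46;  200 − 46 = 154;  444 − 154 = 290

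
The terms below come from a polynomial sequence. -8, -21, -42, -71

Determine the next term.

-13, -21, -29
-8, -8
The second differences are constant (-8).
-29 − 8 = -37;  -71 − 37 = -108

-108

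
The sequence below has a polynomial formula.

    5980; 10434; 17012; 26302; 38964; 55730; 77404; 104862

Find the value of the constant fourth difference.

Δ: 4454, 6578, 9290, 12662, 16766, 21674, 27458
Δ²: 2124, 2712, 3372, 4104, 4908, 5784
Δ³: 588, 660, 732, 804, 876
Δ⁴: 72, 72, 72, 72

72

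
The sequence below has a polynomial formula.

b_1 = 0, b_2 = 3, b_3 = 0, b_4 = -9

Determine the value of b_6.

D1: 3, -3, -9
D2: -6, -6
Second differences constant at -6.
-9 − 6 = -15;  -9 − 15 = -24
-15 − 6 = -21;  -24 − 21 = -45

-45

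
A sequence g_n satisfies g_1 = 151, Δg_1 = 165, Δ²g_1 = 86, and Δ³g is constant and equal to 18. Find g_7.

2791

Build the table forward from the leading diagonal:
Δ³: 18  18  18  18  18  18  18
Δ²: 86  104  122  140  158  176  194
Δ: 165  251  355  477  617  775  951
g: 151  316  567  922  1399  2016  2791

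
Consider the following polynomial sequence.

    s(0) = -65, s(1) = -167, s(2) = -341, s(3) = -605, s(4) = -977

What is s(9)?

-5087

D1: -102, -174, -264, -372
D2: -72, -90, -108
D3: -18, -18
Constant third difference = -18, so extend:
-108 − 18 = -126;  -372 − 126 = -498;  -977 − 498 = -1475
-126 − 18 = -144;  -498 − 144 = -642;  -1475 − 642 = -2117
-144 − 18 = -162;  -642 − 162 = -804;  -2117 − 804 = -2921
-162 − 18 = -180;  -804 − 180 = -984;  -2921 − 984 = -3905
-180 − 18 = -198;  -984 − 198 = -1182;  -3905 − 1182 = -5087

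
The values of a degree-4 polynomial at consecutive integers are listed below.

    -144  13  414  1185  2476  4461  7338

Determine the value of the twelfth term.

D1: 157, 401, 771, 1291, 1985, 2877
D2: 244, 370, 520, 694, 892
D3: 126, 150, 174, 198
D4: 24, 24, 24
Constant fourth difference = 24, so extend:
198 + 24 = 222;  892 + 222 = 1114;  2877 + 1114 = 3991;  7338 + 3991 = 11329
222 + 24 = 246;  1114 + 246 = 1360;  3991 + 1360 = 5351;  11329 + 5351 = 16680
246 + 24 = 270;  1360 + 270 = 1630;  5351 + 1630 = 6981;  16680 + 6981 = 23661
270 + 24 = 294;  1630 + 294 = 1924;  6981 + 1924 = 8905;  23661 + 8905 = 32566
294 + 24 = 318;  1924 + 318 = 2242;  8905 + 2242 = 11147;  32566 + 11147 = 43713

43713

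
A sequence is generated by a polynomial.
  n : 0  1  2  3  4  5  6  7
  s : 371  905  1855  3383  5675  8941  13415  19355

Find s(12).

81755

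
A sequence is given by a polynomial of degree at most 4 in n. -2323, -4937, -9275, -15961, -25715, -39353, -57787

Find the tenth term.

D1: -2614 , -4338 , -6686 , -9754 , -13638 , -18434
D2: -1724 , -2348 , -3068 , -3884 , -4796
D3: -624 , -720 , -816 , -912
D4: -96 , -96 , -96
Constant fourth difference = -96, so extend:
-912 − 96 = -1008;  -4796 − 1008 = -5804;  -18434 − 5804 = -24238;  -57787 − 24238 = -82025
-1008 − 96 = -1104;  -5804 − 1104 = -6908;  -24238 − 6908 = -31146;  -82025 − 31146 = -113171
-1104 − 96 = -1200;  -6908 − 1200 = -8108;  -31146 − 8108 = -39254;  -113171 − 39254 = -152425

-152425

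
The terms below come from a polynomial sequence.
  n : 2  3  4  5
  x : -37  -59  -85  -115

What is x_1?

D1: -22, -26, -30
D2: -4, -4
The second differences are constant at -4.
Work back: -22 + 4 = -18;  -37 + 18 = -19

-19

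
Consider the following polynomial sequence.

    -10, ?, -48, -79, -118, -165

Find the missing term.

Using the last 4 terms:
Δ: -31  -39  -47
Δ²: -8  -8
Constant second difference = -8.
Extend backward: -31 + 8 = -23;  -48 + 23 = -25

-25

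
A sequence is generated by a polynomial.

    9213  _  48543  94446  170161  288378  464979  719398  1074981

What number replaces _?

Using the last 7 terms:
D1: 45903  75715  118217  176601  254419  355583
D2: 29812  42502  58384  77818  101164
D3: 12690  15882  19434  23346
D4: 3192  3552  3912
D5: 360  360
Constant fifth difference = 360.
Extend backward: 3192 − 360 = 2832;  12690 − 2832 = 9858;  29812 − 9858 = 19954;  45903 − 19954 = 25949;  48543 − 25949 = 22594

22594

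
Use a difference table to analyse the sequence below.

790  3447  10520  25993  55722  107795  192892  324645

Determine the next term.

First differences: 2657  7073  15473  29729  52073  85097  131753
Second differences: 4416  8400  14256  22344  33024  46656
Third differences: 3984  5856  8088  10680  13632
Fourth differences: 1872  2232  2592  2952
Fifth differences: 360  360  360
Constant fifth difference = 360, so extend:
2952 + 360 = 3312;  13632 + 3312 = 16944;  46656 + 16944 = 63600;  131753 + 63600 = 195353;  324645 + 195353 = 519998

519998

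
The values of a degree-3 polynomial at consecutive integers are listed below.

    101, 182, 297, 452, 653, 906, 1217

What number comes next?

81, 115, 155, 201, 253, 311
34, 40, 46, 52, 58
6, 6, 6, 6
The third differences are constant (6).
58 + 6 = 64;  311 + 64 = 375;  1217 + 375 = 1592

1592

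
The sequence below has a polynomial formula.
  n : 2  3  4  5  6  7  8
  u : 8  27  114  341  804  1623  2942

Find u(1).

9

19, 87, 227, 463, 819, 1319
68, 140, 236, 356, 500
72, 96, 120, 144
24, 24, 24
The fourth differences are constant at 24.
Work back: 72 − 24 = 48;  68 − 48 = 20;  19 − 20 = -1;  8 + 1 = 9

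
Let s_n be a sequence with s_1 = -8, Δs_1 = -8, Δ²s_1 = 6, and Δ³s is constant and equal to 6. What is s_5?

Build the table forward from the leading diagonal:
Third differences: 6, 6, 6, 6, 6
Second differences: 6, 12, 18, 24, 30
First differences: -8, -2, 10, 28, 52
s: -8, -16, -18, -8, 20

20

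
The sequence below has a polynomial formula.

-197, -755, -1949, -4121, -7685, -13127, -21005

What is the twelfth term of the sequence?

-121505

-558, -1194, -2172, -3564, -5442, -7878
-636, -978, -1392, -1878, -2436
-342, -414, -486, -558
-72, -72, -72
Fourth differences constant at -72.
-558 − 72 = -630;  -2436 − 630 = -3066;  -7878 − 3066 = -10944;  -21005 − 10944 = -31949
-630 − 72 = -702;  -3066 − 702 = -3768;  -10944 − 3768 = -14712;  -31949 − 14712 = -46661
-702 − 72 = -774;  -3768 − 774 = -4542;  -14712 − 4542 = -19254;  -46661 − 19254 = -65915
-774 − 72 = -846;  -4542 − 846 = -5388;  -19254 − 5388 = -24642;  -65915 − 24642 = -90557
-846 − 72 = -918;  -5388 − 918 = -6306;  -24642 − 6306 = -30948;  -90557 − 30948 = -121505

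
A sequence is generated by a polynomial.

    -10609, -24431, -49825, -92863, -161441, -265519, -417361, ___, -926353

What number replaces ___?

Using the first 7 terms:
Δ: -13822  -25394  -43038  -68578  -104078  -151842
Δ²: -11572  -17644  -25540  -35500  -47764
Δ³: -6072  -7896  -9960  -12264
Δ⁴: -1824  -2064  -2304
Δ⁵: -240  -240
Constant fifth difference = -240.
Extend forward: -2304 − 240 = -2544;  -12264 − 2544 = -14808;  -47764 − 14808 = -62572;  -151842 − 62572 = -214414;  -417361 − 214414 = -631775

-631775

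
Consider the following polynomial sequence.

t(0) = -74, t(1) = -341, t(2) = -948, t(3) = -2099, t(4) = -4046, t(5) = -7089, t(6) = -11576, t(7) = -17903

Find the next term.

D1: -267, -607, -1151, -1947, -3043, -4487, -6327
D2: -340, -544, -796, -1096, -1444, -1840
D3: -204, -252, -300, -348, -396
D4: -48, -48, -48, -48
Fourth differences constant at -48.
-396 − 48 = -444;  -1840 − 444 = -2284;  -6327 − 2284 = -8611;  -17903 − 8611 = -26514

-26514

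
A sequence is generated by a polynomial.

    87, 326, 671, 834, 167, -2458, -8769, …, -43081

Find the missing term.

-21214

Using the first 7 terms:
239, 345, 163, -667, -2625, -6311
106, -182, -830, -1958, -3686
-288, -648, -1128, -1728
-360, -480, -600
-120, -120
Constant fifth difference = -120.
Extend forward: -600 − 120 = -720;  -1728 − 720 = -2448;  -3686 − 2448 = -6134;  -6311 − 6134 = -12445;  -8769 − 12445 = -21214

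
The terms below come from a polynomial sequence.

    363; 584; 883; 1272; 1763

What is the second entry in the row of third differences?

First differences: 221, 299, 389, 491
Second differences: 78, 90, 102
Third differences: 12, 12

12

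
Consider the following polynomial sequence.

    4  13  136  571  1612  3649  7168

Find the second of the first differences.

123

Δ: 9, 123, 435, 1041, 2037, 3519
Δ²: 114, 312, 606, 996, 1482
Δ³: 198, 294, 390, 486
Δ⁴: 96, 96, 96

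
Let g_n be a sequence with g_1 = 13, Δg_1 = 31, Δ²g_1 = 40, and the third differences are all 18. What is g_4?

Build the table forward from the leading diagonal:
Δ³: 18, 18, 18, 18
Δ²: 40, 58, 76, 94
Δ: 31, 71, 129, 205
g: 13, 44, 115, 244

244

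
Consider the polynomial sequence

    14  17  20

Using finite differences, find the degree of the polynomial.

1

3, 3
The first differences are constant, so the polynomial has degree 1.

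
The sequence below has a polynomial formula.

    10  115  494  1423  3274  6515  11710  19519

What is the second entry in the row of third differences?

Δ: 105, 379, 929, 1851, 3241, 5195, 7809
Δ²: 274, 550, 922, 1390, 1954, 2614
Δ³: 276, 372, 468, 564, 660
Δ⁴: 96, 96, 96, 96

372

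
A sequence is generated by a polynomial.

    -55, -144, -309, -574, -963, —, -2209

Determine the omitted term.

-1500

Using the first 5 terms:
First differences: -89  -165  -265  -389
Second differences: -76  -100  -124
Third differences: -24  -24
Constant third difference = -24.
Extend forward: -124 − 24 = -148;  -389 − 148 = -537;  -963 − 537 = -1500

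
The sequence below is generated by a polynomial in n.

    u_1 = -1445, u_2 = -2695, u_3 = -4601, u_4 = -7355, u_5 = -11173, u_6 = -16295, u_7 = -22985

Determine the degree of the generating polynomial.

D1: -1250, -1906, -2754, -3818, -5122, -6690
D2: -656, -848, -1064, -1304, -1568
D3: -192, -216, -240, -264
D4: -24, -24, -24
The fourth differences are constant, so the polynomial has degree 4.

4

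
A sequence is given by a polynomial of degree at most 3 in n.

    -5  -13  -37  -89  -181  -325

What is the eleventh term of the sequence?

First differences: -8, -24, -52, -92, -144
Second differences: -16, -28, -40, -52
Third differences: -12, -12, -12
Third differences constant at -12.
-52 − 12 = -64;  -144 − 64 = -208;  -325 − 208 = -533
-64 − 12 = -76;  -208 − 76 = -284;  -533 − 284 = -817
-76 − 12 = -88;  -284 − 88 = -372;  -817 − 372 = -1189
-88 − 12 = -100;  -372 − 100 = -472;  -1189 − 472 = -1661
-100 − 12 = -112;  -472 − 112 = -584;  -1661 − 584 = -2245

-2245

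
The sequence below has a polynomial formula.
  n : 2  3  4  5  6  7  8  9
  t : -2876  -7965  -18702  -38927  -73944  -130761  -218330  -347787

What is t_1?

-819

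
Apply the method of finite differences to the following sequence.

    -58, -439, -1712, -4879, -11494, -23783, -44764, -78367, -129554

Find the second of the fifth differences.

-120

D1: -381, -1273, -3167, -6615, -12289, -20981, -33603, -51187
D2: -892, -1894, -3448, -5674, -8692, -12622, -17584
D3: -1002, -1554, -2226, -3018, -3930, -4962
D4: -552, -672, -792, -912, -1032
D5: -120, -120, -120, -120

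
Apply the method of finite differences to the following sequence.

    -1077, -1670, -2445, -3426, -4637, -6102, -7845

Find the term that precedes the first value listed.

-642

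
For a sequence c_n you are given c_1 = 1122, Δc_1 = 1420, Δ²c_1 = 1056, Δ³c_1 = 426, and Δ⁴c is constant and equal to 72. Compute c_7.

35082

Build the table forward from the leading diagonal:
Δ⁴: 72  72  72  72  72  72  72
Δ³: 426  498  570  642  714  786  858
Δ²: 1056  1482  1980  2550  3192  3906  4692
Δ: 1420  2476  3958  5938  8488  11680  15586
c: 1122  2542  5018  8976  14914  23402  35082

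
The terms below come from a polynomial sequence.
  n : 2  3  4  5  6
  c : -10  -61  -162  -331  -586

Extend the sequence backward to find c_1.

9

D1: -51, -101, -169, -255
D2: -50, -68, -86
D3: -18, -18
The third differences are constant at -18.
Work back: -50 + 18 = -32;  -51 + 32 = -19;  -10 + 19 = 9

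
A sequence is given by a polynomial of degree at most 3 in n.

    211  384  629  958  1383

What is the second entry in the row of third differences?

First differences: 173, 245, 329, 425
Second differences: 72, 84, 96
Third differences: 12, 12

12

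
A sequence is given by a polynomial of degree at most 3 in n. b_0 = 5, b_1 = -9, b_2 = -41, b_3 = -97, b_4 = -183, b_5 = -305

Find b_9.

Δ: -14, -32, -56, -86, -122
Δ²: -18, -24, -30, -36
Δ³: -6, -6, -6
Constant third difference = -6, so extend:
-36 − 6 = -42;  -122 − 42 = -164;  -305 − 164 = -469
-42 − 6 = -48;  -164 − 48 = -212;  -469 − 212 = -681
-48 − 6 = -54;  -212 − 54 = -266;  -681 − 266 = -947
-54 − 6 = -60;  -266 − 60 = -326;  -947 − 326 = -1273

-1273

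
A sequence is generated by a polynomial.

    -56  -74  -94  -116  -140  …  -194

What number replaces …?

-166

Using the first 5 terms:
First differences: -18, -20, -22, -24
Second differences: -2, -2, -2
Constant second difference = -2.
Extend forward: -24 − 2 = -26;  -140 − 26 = -166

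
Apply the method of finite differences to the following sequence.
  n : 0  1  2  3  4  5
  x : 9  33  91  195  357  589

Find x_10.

Δ: 24, 58, 104, 162, 232
Δ²: 34, 46, 58, 70
Δ³: 12, 12, 12
Third differences constant at 12.
70 + 12 = 82;  232 + 82 = 314;  589 + 314 = 903
82 + 12 = 94;  314 + 94 = 408;  903 + 408 = 1311
94 + 12 = 106;  408 + 106 = 514;  1311 + 514 = 1825
106 + 12 = 118;  514 + 118 = 632;  1825 + 632 = 2457
118 + 12 = 130;  632 + 130 = 762;  2457 + 762 = 3219

3219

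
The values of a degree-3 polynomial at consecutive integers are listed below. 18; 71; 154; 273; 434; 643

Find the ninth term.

First differences: 53  83  119  161  209
Second differences: 30  36  42  48
Third differences: 6  6  6
Third differences constant at 6.
48 + 6 = 54;  209 + 54 = 263;  643 + 263 = 906
54 + 6 = 60;  263 + 60 = 323;  906 + 323 = 1229
60 + 6 = 66;  323 + 66 = 389;  1229 + 389 = 1618

1618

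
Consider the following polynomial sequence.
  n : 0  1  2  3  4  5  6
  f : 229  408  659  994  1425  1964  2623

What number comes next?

D1: 179, 251, 335, 431, 539, 659
D2: 72, 84, 96, 108, 120
D3: 12, 12, 12, 12
Third differences constant at 12.
120 + 12 = 132;  659 + 132 = 791;  2623 + 791 = 3414

3414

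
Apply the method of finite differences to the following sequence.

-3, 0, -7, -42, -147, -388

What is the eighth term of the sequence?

Δ: 3, -7, -35, -105, -241
Δ²: -10, -28, -70, -136
Δ³: -18, -42, -66
Δ⁴: -24, -24
Fourth differences constant at -24.
-66 − 24 = -90;  -136 − 90 = -226;  -241 − 226 = -467;  -388 − 467 = -855
-90 − 24 = -114;  -226 − 114 = -340;  -467 − 340 = -807;  -855 − 807 = -1662

-1662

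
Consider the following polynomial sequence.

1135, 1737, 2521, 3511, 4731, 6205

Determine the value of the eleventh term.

18225

D1: 602 , 784 , 990 , 1220 , 1474
D2: 182 , 206 , 230 , 254
D3: 24 , 24 , 24
Third differences constant at 24.
254 + 24 = 278;  1474 + 278 = 1752;  6205 + 1752 = 7957
278 + 24 = 302;  1752 + 302 = 2054;  7957 + 2054 = 10011
302 + 24 = 326;  2054 + 326 = 2380;  10011 + 2380 = 12391
326 + 24 = 350;  2380 + 350 = 2730;  12391 + 2730 = 15121
350 + 24 = 374;  2730 + 374 = 3104;  15121 + 3104 = 18225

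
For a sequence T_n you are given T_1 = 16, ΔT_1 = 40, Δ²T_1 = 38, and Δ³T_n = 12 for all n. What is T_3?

Build the table forward from the leading diagonal:
Δ³: 12, 12, 12
Δ²: 38, 50, 62
Δ: 40, 78, 128
T: 16, 56, 134

134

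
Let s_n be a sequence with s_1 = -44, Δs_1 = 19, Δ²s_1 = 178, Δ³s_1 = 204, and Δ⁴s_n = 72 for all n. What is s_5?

Build the table forward from the leading diagonal:
D4: 72  72  72  72  72
D3: 204  276  348  420  492
D2: 178  382  658  1006  1426
D1: 19  197  579  1237  2243
s: -44  -25  172  751  1988

1988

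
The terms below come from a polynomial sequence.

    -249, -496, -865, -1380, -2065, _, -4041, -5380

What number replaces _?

Using the first 5 terms:
-247, -369, -515, -685
-122, -146, -170
-24, -24
Constant third difference = -24.
Extend forward: -170 − 24 = -194;  -685 − 194 = -879;  -2065 − 879 = -2944

-2944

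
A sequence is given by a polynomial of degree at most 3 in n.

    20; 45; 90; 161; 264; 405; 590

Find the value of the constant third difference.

Δ: 25, 45, 71, 103, 141, 185
Δ²: 20, 26, 32, 38, 44
Δ³: 6, 6, 6, 6

6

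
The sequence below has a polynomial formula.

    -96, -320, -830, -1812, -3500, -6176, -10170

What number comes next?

-15860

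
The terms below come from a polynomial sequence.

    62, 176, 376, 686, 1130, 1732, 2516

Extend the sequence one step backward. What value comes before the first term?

Δ: 114  200  310  444  602  784
Δ²: 86  110  134  158  182
Δ³: 24  24  24  24
The third differences are constant at 24.
Work back: 86 − 24 = 62;  114 − 62 = 52;  62 − 52 = 10

10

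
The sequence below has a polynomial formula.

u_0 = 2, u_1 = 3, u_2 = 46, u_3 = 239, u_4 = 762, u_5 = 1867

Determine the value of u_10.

29982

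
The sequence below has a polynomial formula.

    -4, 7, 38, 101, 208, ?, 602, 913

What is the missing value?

Using the first 5 terms:
First differences: 11  31  63  107
Second differences: 20  32  44
Third differences: 12  12
Constant third difference = 12.
Extend forward: 44 + 12 = 56;  107 + 56 = 163;  208 + 163 = 371

371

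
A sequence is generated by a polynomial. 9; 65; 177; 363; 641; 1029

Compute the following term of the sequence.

1545

D1: 56  112  186  278  388
D2: 56  74  92  110
D3: 18  18  18
Third differences constant at 18.
110 + 18 = 128;  388 + 128 = 516;  1029 + 516 = 1545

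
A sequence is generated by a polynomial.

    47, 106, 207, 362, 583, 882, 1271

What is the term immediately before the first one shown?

First differences: 59  101  155  221  299  389
Second differences: 42  54  66  78  90
Third differences: 12  12  12  12
The third differences are constant at 12.
Work back: 42 − 12 = 30;  59 − 30 = 29;  47 − 29 = 18

18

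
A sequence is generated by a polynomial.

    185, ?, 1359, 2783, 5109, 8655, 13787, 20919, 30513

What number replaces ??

567

Using the last 7 terms:
First differences: 1424  2326  3546  5132  7132  9594
Second differences: 902  1220  1586  2000  2462
Third differences: 318  366  414  462
Fourth differences: 48  48  48
Constant fourth difference = 48.
Extend backward: 318 − 48 = 270;  902 − 270 = 632;  1424 − 632 = 792;  1359 − 792 = 567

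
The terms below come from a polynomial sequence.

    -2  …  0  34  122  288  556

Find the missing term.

-4

Using the last 5 terms:
D1: 34, 88, 166, 268
D2: 54, 78, 102
D3: 24, 24
Constant third difference = 24.
Extend backward: 54 − 24 = 30;  34 − 30 = 4;  0 − 4 = -4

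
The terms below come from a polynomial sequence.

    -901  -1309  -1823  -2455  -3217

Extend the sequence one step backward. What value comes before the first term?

-587

D1: -408, -514, -632, -762
D2: -106, -118, -130
D3: -12, -12
The third differences are constant at -12.
Work back: -106 + 12 = -94;  -408 + 94 = -314;  -901 + 314 = -587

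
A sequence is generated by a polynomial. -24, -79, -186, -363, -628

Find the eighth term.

-2131

First differences: -55, -107, -177, -265
Second differences: -52, -70, -88
Third differences: -18, -18
Third differences constant at -18.
-88 − 18 = -106;  -265 − 106 = -371;  -628 − 371 = -999
-106 − 18 = -124;  -371 − 124 = -495;  -999 − 495 = -1494
-124 − 18 = -142;  -495 − 142 = -637;  -1494 − 637 = -2131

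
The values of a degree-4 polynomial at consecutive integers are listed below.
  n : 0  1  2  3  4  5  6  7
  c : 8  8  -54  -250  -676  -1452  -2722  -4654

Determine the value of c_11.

-23202

0 , -62 , -196 , -426 , -776 , -1270 , -1932
-62 , -134 , -230 , -350 , -494 , -662
-72 , -96 , -120 , -144 , -168
-24 , -24 , -24 , -24
The fourth differences are constant (-24).
-168 − 24 = -192;  -662 − 192 = -854;  -1932 − 854 = -2786;  -4654 − 2786 = -7440
-192 − 24 = -216;  -854 − 216 = -1070;  -2786 − 1070 = -3856;  -7440 − 3856 = -11296
-216 − 24 = -240;  -1070 − 240 = -1310;  -3856 − 1310 = -5166;  -11296 − 5166 = -16462
-240 − 24 = -264;  -1310 − 264 = -1574;  -5166 − 1574 = -6740;  -16462 − 6740 = -23202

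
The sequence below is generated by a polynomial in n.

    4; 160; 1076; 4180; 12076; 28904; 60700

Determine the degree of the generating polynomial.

5

First differences: 156, 916, 3104, 7896, 16828, 31796
Second differences: 760, 2188, 4792, 8932, 14968
Third differences: 1428, 2604, 4140, 6036
Fourth differences: 1176, 1536, 1896
Fifth differences: 360, 360
The fifth differences are constant, so the polynomial has degree 5.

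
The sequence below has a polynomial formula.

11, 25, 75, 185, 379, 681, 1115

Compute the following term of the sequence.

1705

D1: 14 , 50 , 110 , 194 , 302 , 434
D2: 36 , 60 , 84 , 108 , 132
D3: 24 , 24 , 24 , 24
Constant third difference = 24, so extend:
132 + 24 = 156;  434 + 156 = 590;  1115 + 590 = 1705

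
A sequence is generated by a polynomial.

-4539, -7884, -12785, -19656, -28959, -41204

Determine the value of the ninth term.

First differences: -3345 , -4901 , -6871 , -9303 , -12245
Second differences: -1556 , -1970 , -2432 , -2942
Third differences: -414 , -462 , -510
Fourth differences: -48 , -48
The fourth differences are constant (-48).
-510 − 48 = -558;  -2942 − 558 = -3500;  -12245 − 3500 = -15745;  -41204 − 15745 = -56949
-558 − 48 = -606;  -3500 − 606 = -4106;  -15745 − 4106 = -19851;  -56949 − 19851 = -76800
-606 − 48 = -654;  -4106 − 654 = -4760;  -19851 − 4760 = -24611;  -76800 − 24611 = -101411

-101411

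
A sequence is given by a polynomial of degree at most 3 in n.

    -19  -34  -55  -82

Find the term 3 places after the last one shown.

-199

First differences: -15  -21  -27
Second differences: -6  -6
Second differences constant at -6.
-27 − 6 = -33;  -82 − 33 = -115
-33 − 6 = -39;  -115 − 39 = -154
-39 − 6 = -45;  -154 − 45 = -199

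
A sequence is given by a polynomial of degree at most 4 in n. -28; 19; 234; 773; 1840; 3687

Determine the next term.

First differences: 47 , 215 , 539 , 1067 , 1847
Second differences: 168 , 324 , 528 , 780
Third differences: 156 , 204 , 252
Fourth differences: 48 , 48
Constant fourth difference = 48, so extend:
252 + 48 = 300;  780 + 300 = 1080;  1847 + 1080 = 2927;  3687 + 2927 = 6614

6614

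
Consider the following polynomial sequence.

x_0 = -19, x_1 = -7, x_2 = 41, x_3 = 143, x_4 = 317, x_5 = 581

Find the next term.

Δ: 12  48  102  174  264
Δ²: 36  54  72  90
Δ³: 18  18  18
Third differences constant at 18.
90 + 18 = 108;  264 + 108 = 372;  581 + 372 = 953

953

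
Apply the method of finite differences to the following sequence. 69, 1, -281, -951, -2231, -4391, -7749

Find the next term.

-68  -282  -670  -1280  -2160  -3358
-214  -388  -610  -880  -1198
-174  -222  -270  -318
-48  -48  -48
Constant fourth difference = -48, so extend:
-318 − 48 = -366;  -1198 − 366 = -1564;  -3358 − 1564 = -4922;  -7749 − 4922 = -12671

-12671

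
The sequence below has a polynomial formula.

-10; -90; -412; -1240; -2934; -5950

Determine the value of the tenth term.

-43714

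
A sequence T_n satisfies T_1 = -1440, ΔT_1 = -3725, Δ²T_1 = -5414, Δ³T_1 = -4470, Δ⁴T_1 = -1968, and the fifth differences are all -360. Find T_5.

-68672

Build the table forward from the leading diagonal:
D5: -360  -360  -360  -360  -360
D4: -1968  -2328  -2688  -3048  -3408
D3: -4470  -6438  -8766  -11454  -14502
D2: -5414  -9884  -16322  -25088  -36542
D1: -3725  -9139  -19023  -35345  -60433
T: -1440  -5165  -14304  -33327  -68672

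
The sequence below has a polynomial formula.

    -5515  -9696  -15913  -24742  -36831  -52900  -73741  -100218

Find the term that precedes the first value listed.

-2866

Δ: -4181  -6217  -8829  -12089  -16069  -20841  -26477
Δ²: -2036  -2612  -3260  -3980  -4772  -5636
Δ³: -576  -648  -720  -792  -864
Δ⁴: -72  -72  -72  -72
The fourth differences are constant at -72.
Work back: -576 + 72 = -504;  -2036 + 504 = -1532;  -4181 + 1532 = -2649;  -5515 + 2649 = -2866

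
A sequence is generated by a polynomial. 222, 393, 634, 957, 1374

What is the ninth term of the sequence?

First differences: 171, 241, 323, 417
Second differences: 70, 82, 94
Third differences: 12, 12
Third differences constant at 12.
94 + 12 = 106;  417 + 106 = 523;  1374 + 523 = 1897
106 + 12 = 118;  523 + 118 = 641;  1897 + 641 = 2538
118 + 12 = 130;  641 + 130 = 771;  2538 + 771 = 3309
130 + 12 = 142;  771 + 142 = 913;  3309 + 913 = 4222

4222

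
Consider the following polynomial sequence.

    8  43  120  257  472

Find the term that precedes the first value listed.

-3

First differences: 35, 77, 137, 215
Second differences: 42, 60, 78
Third differences: 18, 18
The third differences are constant at 18.
Work back: 42 − 18 = 24;  35 − 24 = 11;  8 − 11 = -3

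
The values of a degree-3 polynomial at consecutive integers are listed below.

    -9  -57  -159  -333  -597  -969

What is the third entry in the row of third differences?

-18

First differences: -48, -102, -174, -264, -372
Second differences: -54, -72, -90, -108
Third differences: -18, -18, -18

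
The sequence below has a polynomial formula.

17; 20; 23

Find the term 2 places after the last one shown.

First differences: 3 , 3
The first differences are constant (3).
23 + 3 = 26
26 + 3 = 29

29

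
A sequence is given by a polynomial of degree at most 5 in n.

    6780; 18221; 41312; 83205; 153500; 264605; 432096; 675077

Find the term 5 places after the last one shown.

3983292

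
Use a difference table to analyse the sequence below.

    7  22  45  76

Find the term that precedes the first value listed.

0

15  23  31
8  8
The second differences are constant at 8.
Work back: 15 − 8 = 7;  7 − 7 = 0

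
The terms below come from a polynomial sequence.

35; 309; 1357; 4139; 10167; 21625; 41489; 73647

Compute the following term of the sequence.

123019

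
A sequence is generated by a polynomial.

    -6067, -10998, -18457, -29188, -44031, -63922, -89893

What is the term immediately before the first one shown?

D1: -4931, -7459, -10731, -14843, -19891, -25971
D2: -2528, -3272, -4112, -5048, -6080
D3: -744, -840, -936, -1032
D4: -96, -96, -96
The fourth differences are constant at -96.
Work back: -744 + 96 = -648;  -2528 + 648 = -1880;  -4931 + 1880 = -3051;  -6067 + 3051 = -3016

-3016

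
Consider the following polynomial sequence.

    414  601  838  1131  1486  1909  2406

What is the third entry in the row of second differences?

D1: 187, 237, 293, 355, 423, 497
D2: 50, 56, 62, 68, 74
D3: 6, 6, 6, 6

62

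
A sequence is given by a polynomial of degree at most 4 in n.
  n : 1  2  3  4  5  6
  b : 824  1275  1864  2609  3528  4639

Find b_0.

Δ: 451, 589, 745, 919, 1111
Δ²: 138, 156, 174, 192
Δ³: 18, 18, 18
The third differences are constant at 18.
Work back: 138 − 18 = 120;  451 − 120 = 331;  824 − 331 = 493

493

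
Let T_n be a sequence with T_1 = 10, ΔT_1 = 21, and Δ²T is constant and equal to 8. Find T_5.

142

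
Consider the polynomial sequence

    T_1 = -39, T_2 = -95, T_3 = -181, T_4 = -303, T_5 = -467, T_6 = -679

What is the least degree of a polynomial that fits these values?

3

Δ: -56, -86, -122, -164, -212
Δ²: -30, -36, -42, -48
Δ³: -6, -6, -6
The third differences are constant, so the polynomial has degree 3.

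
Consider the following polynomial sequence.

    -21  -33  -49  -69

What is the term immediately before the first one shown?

-13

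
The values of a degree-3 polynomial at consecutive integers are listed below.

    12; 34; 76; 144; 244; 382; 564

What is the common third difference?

6

First differences: 22, 42, 68, 100, 138, 182
Second differences: 20, 26, 32, 38, 44
Third differences: 6, 6, 6, 6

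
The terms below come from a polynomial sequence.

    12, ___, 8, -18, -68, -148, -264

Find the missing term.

Using the last 5 terms:
Δ: -26  -50  -80  -116
Δ²: -24  -30  -36
Δ³: -6  -6
Constant third difference = -6.
Extend backward: -24 + 6 = -18;  -26 + 18 = -8;  8 + 8 = 16

16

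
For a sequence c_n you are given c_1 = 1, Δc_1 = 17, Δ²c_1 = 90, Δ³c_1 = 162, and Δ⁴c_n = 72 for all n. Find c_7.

Build the table forward from the leading diagonal:
Fourth differences: 72, 72, 72, 72, 72, 72, 72
Third differences: 162, 234, 306, 378, 450, 522, 594
Second differences: 90, 252, 486, 792, 1170, 1620, 2142
First differences: 17, 107, 359, 845, 1637, 2807, 4427
c: 1, 18, 125, 484, 1329, 2966, 5773

5773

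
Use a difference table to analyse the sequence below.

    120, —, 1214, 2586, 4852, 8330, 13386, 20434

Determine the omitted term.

Using the last 6 terms:
1372, 2266, 3478, 5056, 7048
894, 1212, 1578, 1992
318, 366, 414
48, 48
Constant fourth difference = 48.
Extend backward: 318 − 48 = 270;  894 − 270 = 624;  1372 − 624 = 748;  1214 − 748 = 466

466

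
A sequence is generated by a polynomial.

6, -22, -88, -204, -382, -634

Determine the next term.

D1: -28 , -66 , -116 , -178 , -252
D2: -38 , -50 , -62 , -74
D3: -12 , -12 , -12
Third differences constant at -12.
-74 − 12 = -86;  -252 − 86 = -338;  -634 − 338 = -972

-972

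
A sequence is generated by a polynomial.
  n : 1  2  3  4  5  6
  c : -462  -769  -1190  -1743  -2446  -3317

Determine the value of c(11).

-10822

-307  -421  -553  -703  -871
-114  -132  -150  -168
-18  -18  -18
Third differences constant at -18.
-168 − 18 = -186;  -871 − 186 = -1057;  -3317 − 1057 = -4374
-186 − 18 = -204;  -1057 − 204 = -1261;  -4374 − 1261 = -5635
-204 − 18 = -222;  -1261 − 222 = -1483;  -5635 − 1483 = -7118
-222 − 18 = -240;  -1483 − 240 = -1723;  -7118 − 1723 = -8841
-240 − 18 = -258;  -1723 − 258 = -1981;  -8841 − 1981 = -10822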